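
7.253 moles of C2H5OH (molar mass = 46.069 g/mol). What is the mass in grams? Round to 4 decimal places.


mass = n * M
mass = 7.253 * 46.069
mass = 334.138457 g, rounded to 4 dp:

334.1385 g


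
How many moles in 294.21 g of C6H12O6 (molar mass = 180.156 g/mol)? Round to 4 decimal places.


n = mass / M
n = 294.21 / 180.156
n = 1.63308466 mol, rounded to 4 dp:

1.6331 mol


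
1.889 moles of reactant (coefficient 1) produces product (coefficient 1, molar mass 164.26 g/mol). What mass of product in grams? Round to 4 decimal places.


Use the coefficient ratio to convert reactant moles to product moles, then multiply by the product's molar mass.
moles_P = moles_R * (coeff_P / coeff_R) = 1.889 * (1/1) = 1.889
mass_P = moles_P * M_P = 1.889 * 164.26
mass_P = 310.28714 g, rounded to 4 dp:

310.2871 g


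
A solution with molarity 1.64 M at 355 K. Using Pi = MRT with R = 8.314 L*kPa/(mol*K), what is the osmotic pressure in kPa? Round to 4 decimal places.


Osmotic pressure (van't Hoff): Pi = M*R*T.
RT = 8.314 * 355 = 2951.47
Pi = 1.64 * 2951.47
Pi = 4840.4108 kPa, rounded to 4 dp:

4840.4108 kPa


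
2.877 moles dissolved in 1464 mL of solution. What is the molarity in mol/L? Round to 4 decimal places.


Convert volume to liters: V_L = V_mL / 1000.
V_L = 1464 / 1000 = 1.464 L
M = n / V_L = 2.877 / 1.464
M = 1.96516393 mol/L, rounded to 4 dp:

1.9652 mol/L


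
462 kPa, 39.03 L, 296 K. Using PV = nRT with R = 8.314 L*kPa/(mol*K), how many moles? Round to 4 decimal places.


PV = nRT, solve for n = PV / (RT).
PV = 462 * 39.03 = 18031.86
RT = 8.314 * 296 = 2460.944
n = 18031.86 / 2460.944
n = 7.32721265 mol, rounded to 4 dp:

7.3272 mol


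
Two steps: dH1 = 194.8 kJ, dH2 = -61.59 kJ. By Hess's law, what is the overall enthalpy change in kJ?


Hess's law: enthalpy is a state function, so add the step enthalpies.
dH_total = dH1 + dH2 = 194.8 + (-61.59)
dH_total = 133.21 kJ:

133.21 kJ


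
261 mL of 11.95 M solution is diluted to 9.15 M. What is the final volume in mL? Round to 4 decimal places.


Dilution: M1*V1 = M2*V2, solve for V2.
V2 = M1*V1 / M2
V2 = 11.95 * 261 / 9.15
V2 = 3118.95 / 9.15
V2 = 340.86885246 mL, rounded to 4 dp:

340.8689 mL


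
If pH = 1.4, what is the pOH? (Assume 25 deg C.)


At 25 deg C, pH + pOH = 14.
pOH = 14 - pH = 14 - 1.4
pOH = 12.6:

12.60


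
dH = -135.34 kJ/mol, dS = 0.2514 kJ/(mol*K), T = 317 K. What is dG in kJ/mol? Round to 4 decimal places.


Gibbs: dG = dH - T*dS (consistent units, dS already in kJ/(mol*K)).
T*dS = 317 * 0.2514 = 79.6938
dG = -135.34 - (79.6938)
dG = -215.0338 kJ/mol, rounded to 4 dp:

-215.0338 kJ/mol


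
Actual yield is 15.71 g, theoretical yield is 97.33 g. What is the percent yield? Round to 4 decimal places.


% yield = 100 * actual / theoretical
% yield = 100 * 15.71 / 97.33
% yield = 16.14096373 %, rounded to 4 dp:

16.1410 %


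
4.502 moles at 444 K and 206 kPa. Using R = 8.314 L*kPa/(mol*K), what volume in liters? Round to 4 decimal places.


PV = nRT, solve for V = nRT / P.
nRT = 4.502 * 8.314 * 444 = 16618.7548
V = 16618.7548 / 206
V = 80.67356699 L, rounded to 4 dp:

80.6736 L


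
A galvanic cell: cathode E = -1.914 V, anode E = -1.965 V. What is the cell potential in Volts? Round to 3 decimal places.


Standard cell potential: E_cell = E_cathode - E_anode.
E_cell = -1.914 - (-1.965)
E_cell = 0.051 V, rounded to 3 dp:

0.051 V


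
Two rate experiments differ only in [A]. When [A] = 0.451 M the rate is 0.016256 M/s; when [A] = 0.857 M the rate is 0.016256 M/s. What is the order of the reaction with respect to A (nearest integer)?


Rate is proportional to [A]^n, so rate2/rate1 = ([A]2/[A]1)^n. Take logs to solve for n.
rate2/rate1 = 0.016256 / 0.016256 = 1.0
[A]2/[A]1 = 0.857 / 0.451 = 1.9002
n = ln(1.0) / ln(1.9002) = 0.0
Nearest integer order:

0


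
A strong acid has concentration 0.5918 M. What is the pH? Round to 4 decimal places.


A strong acid dissociates completely, so [H+] equals the given concentration.
pH = -log10([H+]) = -log10(0.5918)
pH = 0.22782504, rounded to 4 dp:

0.2278


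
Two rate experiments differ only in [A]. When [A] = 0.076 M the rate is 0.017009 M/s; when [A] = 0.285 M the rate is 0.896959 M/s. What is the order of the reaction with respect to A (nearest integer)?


Rate is proportional to [A]^n, so rate2/rate1 = ([A]2/[A]1)^n. Take logs to solve for n.
rate2/rate1 = 0.896959 / 0.017009 = 52.7344
[A]2/[A]1 = 0.285 / 0.076 = 3.75
n = ln(52.7344) / ln(3.75) = 3.0
Nearest integer order:

3


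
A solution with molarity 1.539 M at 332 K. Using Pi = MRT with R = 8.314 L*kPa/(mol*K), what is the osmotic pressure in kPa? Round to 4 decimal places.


Osmotic pressure (van't Hoff): Pi = M*R*T.
RT = 8.314 * 332 = 2760.248
Pi = 1.539 * 2760.248
Pi = 4248.021672 kPa, rounded to 4 dp:

4248.0217 kPa


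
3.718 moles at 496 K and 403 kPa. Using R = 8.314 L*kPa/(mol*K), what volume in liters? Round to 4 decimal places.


PV = nRT, solve for V = nRT / P.
nRT = 3.718 * 8.314 * 496 = 15332.0802
V = 15332.0802 / 403
V = 38.04486402 L, rounded to 4 dp:

38.0449 L


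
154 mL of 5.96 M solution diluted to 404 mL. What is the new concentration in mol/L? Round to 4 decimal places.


Dilution: M1*V1 = M2*V2, solve for M2.
M2 = M1*V1 / V2
M2 = 5.96 * 154 / 404
M2 = 917.84 / 404
M2 = 2.27188119 mol/L, rounded to 4 dp:

2.2719 mol/L


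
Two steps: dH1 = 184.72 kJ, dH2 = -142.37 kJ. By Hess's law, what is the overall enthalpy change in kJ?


Hess's law: enthalpy is a state function, so add the step enthalpies.
dH_total = dH1 + dH2 = 184.72 + (-142.37)
dH_total = 42.35 kJ:

42.35 kJ


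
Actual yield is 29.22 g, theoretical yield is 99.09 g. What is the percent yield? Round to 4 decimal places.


% yield = 100 * actual / theoretical
% yield = 100 * 29.22 / 99.09
% yield = 29.48834393 %, rounded to 4 dp:

29.4883 %


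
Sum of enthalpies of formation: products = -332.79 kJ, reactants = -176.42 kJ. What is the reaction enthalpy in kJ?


dH_rxn = sum(dH_f products) - sum(dH_f reactants)
dH_rxn = -332.79 - (-176.42)
dH_rxn = -156.37 kJ:

-156.37 kJ


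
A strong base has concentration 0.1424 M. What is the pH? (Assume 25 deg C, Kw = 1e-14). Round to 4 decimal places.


A strong base dissociates completely, so [OH-] equals the given concentration.
pOH = -log10([OH-]) = -log10(0.1424) = 0.84649
pH = 14 - pOH = 14 - 0.84649
pH = 13.15351, rounded to 4 dp:

13.1535


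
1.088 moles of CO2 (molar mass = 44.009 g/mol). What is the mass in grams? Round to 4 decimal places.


mass = n * M
mass = 1.088 * 44.009
mass = 47.881792 g, rounded to 4 dp:

47.8818 g


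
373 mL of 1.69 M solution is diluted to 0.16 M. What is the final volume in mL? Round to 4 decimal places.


Dilution: M1*V1 = M2*V2, solve for V2.
V2 = M1*V1 / M2
V2 = 1.69 * 373 / 0.16
V2 = 630.37 / 0.16
V2 = 3939.8125 mL, rounded to 4 dp:

3939.8125 mL


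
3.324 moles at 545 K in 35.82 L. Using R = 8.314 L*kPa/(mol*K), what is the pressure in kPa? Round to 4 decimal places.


PV = nRT, solve for P = nRT / V.
nRT = 3.324 * 8.314 * 545 = 15061.4761
P = 15061.4761 / 35.82
P = 420.47671971 kPa, rounded to 4 dp:

420.4767 kPa


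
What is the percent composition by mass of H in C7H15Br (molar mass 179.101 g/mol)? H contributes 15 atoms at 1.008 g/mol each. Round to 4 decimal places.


pct = 100 * (n_elem * M_elem) / M_total
mass_contribution = 15 * 1.008 = 15.12 g/mol
pct = 100 * 15.12 / 179.101
pct = 8.44216392 %, rounded to 4 dp:

8.4422 %


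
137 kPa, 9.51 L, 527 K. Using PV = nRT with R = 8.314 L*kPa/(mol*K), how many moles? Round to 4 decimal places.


PV = nRT, solve for n = PV / (RT).
PV = 137 * 9.51 = 1302.87
RT = 8.314 * 527 = 4381.478
n = 1302.87 / 4381.478
n = 0.29735856 mol, rounded to 4 dp:

0.2974 mol


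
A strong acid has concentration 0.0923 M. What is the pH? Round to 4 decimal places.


A strong acid dissociates completely, so [H+] equals the given concentration.
pH = -log10([H+]) = -log10(0.0923)
pH = 1.0347983, rounded to 4 dp:

1.0348


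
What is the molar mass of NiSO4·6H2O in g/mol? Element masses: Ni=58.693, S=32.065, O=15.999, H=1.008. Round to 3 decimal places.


M = sum(count * atomic_mass) over atoms.
M = 1*58.693 + 1*32.065 + 10*15.999 + 12*1.008
M = 58.693 + 32.065 + 159.99 + 12.096
M = 262.844 g/mol, rounded to 3 dp:

262.844 g/mol


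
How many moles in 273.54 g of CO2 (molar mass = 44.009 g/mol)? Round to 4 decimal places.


n = mass / M
n = 273.54 / 44.009
n = 6.21554682 mol, rounded to 4 dp:

6.2155 mol


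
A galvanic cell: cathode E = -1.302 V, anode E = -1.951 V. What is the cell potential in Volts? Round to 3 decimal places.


Standard cell potential: E_cell = E_cathode - E_anode.
E_cell = -1.302 - (-1.951)
E_cell = 0.649 V, rounded to 3 dp:

0.649 V


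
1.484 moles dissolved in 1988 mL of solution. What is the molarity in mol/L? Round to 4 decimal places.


Convert volume to liters: V_L = V_mL / 1000.
V_L = 1988 / 1000 = 1.988 L
M = n / V_L = 1.484 / 1.988
M = 0.74647887 mol/L, rounded to 4 dp:

0.7465 mol/L


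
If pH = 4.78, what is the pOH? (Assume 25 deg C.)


At 25 deg C, pH + pOH = 14.
pOH = 14 - pH = 14 - 4.78
pOH = 9.22:

9.22


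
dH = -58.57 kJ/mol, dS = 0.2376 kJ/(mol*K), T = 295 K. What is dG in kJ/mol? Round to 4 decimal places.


Gibbs: dG = dH - T*dS (consistent units, dS already in kJ/(mol*K)).
T*dS = 295 * 0.2376 = 70.092
dG = -58.57 - (70.092)
dG = -128.662 kJ/mol, rounded to 4 dp:

-128.6620 kJ/mol


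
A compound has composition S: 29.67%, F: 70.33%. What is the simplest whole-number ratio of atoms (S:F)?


Assume 100 g of compound, divide each mass% by atomic mass to get moles, then normalize by the smallest to get a raw atom ratio.
Moles per 100 g: S: 29.67/32.065 = 0.9253, F: 70.33/18.998 = 3.702
Raw ratio (divide by min = 0.9253): S: 1.0, F: 4.001
Multiply by 1 to clear fractions: S: 1.0 ~= 1, F: 4.001 ~= 4
Reduce by GCD to get the simplest whole-number ratio:

1:4


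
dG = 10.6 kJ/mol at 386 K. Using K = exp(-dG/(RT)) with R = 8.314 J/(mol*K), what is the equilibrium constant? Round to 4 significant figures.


dG is in kJ/mol; multiply by 1000 to match R in J/(mol*K).
RT = 8.314 * 386 = 3209.204 J/mol
exponent = -dG*1000 / (RT) = -(10.6*1000) / 3209.204 = -3.30299975
K = exp(-3.30299975)
K = 0.036772693, rounded to 4 significant figures:

0.03677


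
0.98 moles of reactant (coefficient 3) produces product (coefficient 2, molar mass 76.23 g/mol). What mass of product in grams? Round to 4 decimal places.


Use the coefficient ratio to convert reactant moles to product moles, then multiply by the product's molar mass.
moles_P = moles_R * (coeff_P / coeff_R) = 0.98 * (2/3) = 0.653333
mass_P = moles_P * M_P = 0.653333 * 76.23
mass_P = 49.80357459 g, rounded to 4 dp:

49.8036 g


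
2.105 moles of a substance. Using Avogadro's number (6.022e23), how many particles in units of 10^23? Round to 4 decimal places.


N = n * NA, then divide by 1e23 for the requested units.
N / 1e23 = n * 6.022
N / 1e23 = 2.105 * 6.022
N / 1e23 = 12.67631, rounded to 4 dp:

12.6763


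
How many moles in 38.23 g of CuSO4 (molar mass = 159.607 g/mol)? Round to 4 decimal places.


n = mass / M
n = 38.23 / 159.607
n = 0.23952584 mol, rounded to 4 dp:

0.2395 mol


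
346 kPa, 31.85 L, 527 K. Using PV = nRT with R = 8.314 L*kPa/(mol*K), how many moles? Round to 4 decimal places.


PV = nRT, solve for n = PV / (RT).
PV = 346 * 31.85 = 11020.1
RT = 8.314 * 527 = 4381.478
n = 11020.1 / 4381.478
n = 2.51515584 mol, rounded to 4 dp:

2.5152 mol


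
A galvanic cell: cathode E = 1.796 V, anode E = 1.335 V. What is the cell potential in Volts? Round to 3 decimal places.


Standard cell potential: E_cell = E_cathode - E_anode.
E_cell = 1.796 - (1.335)
E_cell = 0.461 V, rounded to 3 dp:

0.461 V


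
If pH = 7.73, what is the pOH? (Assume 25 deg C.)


At 25 deg C, pH + pOH = 14.
pOH = 14 - pH = 14 - 7.73
pOH = 6.27:

6.27


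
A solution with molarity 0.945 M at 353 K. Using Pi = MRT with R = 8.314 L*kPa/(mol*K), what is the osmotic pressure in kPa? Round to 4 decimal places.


Osmotic pressure (van't Hoff): Pi = M*R*T.
RT = 8.314 * 353 = 2934.842
Pi = 0.945 * 2934.842
Pi = 2773.42569 kPa, rounded to 4 dp:

2773.4257 kPa


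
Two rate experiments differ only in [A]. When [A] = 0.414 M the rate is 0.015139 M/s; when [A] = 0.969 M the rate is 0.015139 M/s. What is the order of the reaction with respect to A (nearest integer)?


Rate is proportional to [A]^n, so rate2/rate1 = ([A]2/[A]1)^n. Take logs to solve for n.
rate2/rate1 = 0.015139 / 0.015139 = 1.0
[A]2/[A]1 = 0.969 / 0.414 = 2.3406
n = ln(1.0) / ln(2.3406) = 0.0
Nearest integer order:

0


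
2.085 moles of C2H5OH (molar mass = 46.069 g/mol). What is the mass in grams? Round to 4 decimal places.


mass = n * M
mass = 2.085 * 46.069
mass = 96.053865 g, rounded to 4 dp:

96.0539 g


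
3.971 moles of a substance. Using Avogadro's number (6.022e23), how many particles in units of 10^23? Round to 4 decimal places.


N = n * NA, then divide by 1e23 for the requested units.
N / 1e23 = n * 6.022
N / 1e23 = 3.971 * 6.022
N / 1e23 = 23.913362, rounded to 4 dp:

23.9134


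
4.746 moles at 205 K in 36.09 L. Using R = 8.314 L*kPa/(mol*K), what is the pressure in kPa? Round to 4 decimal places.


PV = nRT, solve for P = nRT / V.
nRT = 4.746 * 8.314 * 205 = 8088.94
P = 8088.94 / 36.09
P = 224.13244666 kPa, rounded to 4 dp:

224.1324 kPa


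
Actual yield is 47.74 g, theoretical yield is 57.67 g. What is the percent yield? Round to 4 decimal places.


% yield = 100 * actual / theoretical
% yield = 100 * 47.74 / 57.67
% yield = 82.78134212 %, rounded to 4 dp:

82.7813 %


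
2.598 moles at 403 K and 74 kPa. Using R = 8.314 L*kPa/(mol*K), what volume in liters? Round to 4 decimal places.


PV = nRT, solve for V = nRT / P.
nRT = 2.598 * 8.314 * 403 = 8704.7081
V = 8704.7081 / 74
V = 117.63119054 L, rounded to 4 dp:

117.6312 L


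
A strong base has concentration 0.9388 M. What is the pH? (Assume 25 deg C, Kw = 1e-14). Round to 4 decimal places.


A strong base dissociates completely, so [OH-] equals the given concentration.
pOH = -log10([OH-]) = -log10(0.9388) = 0.027427
pH = 14 - pOH = 14 - 0.027427
pH = 13.972573, rounded to 4 dp:

13.9726


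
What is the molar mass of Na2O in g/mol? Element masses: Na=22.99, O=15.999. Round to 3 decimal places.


M = sum(count * atomic_mass) over atoms.
M = 2*22.99 + 1*15.999
M = 45.98 + 15.999
M = 61.979 g/mol, rounded to 3 dp:

61.979 g/mol


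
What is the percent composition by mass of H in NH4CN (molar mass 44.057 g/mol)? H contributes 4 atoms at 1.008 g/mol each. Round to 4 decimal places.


pct = 100 * (n_elem * M_elem) / M_total
mass_contribution = 4 * 1.008 = 4.032 g/mol
pct = 100 * 4.032 / 44.057
pct = 9.15178065 %, rounded to 4 dp:

9.1518 %


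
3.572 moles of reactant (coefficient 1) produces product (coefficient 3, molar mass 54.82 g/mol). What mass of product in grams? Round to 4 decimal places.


Use the coefficient ratio to convert reactant moles to product moles, then multiply by the product's molar mass.
moles_P = moles_R * (coeff_P / coeff_R) = 3.572 * (3/1) = 10.716
mass_P = moles_P * M_P = 10.716 * 54.82
mass_P = 587.45112 g, rounded to 4 dp:

587.4511 g


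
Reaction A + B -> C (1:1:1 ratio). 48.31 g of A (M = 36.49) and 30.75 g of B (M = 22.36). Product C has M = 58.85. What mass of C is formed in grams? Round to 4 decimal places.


Find moles of each reactant; the smaller value is the limiting reagent in a 1:1:1 reaction, so moles_C equals moles of the limiter.
n_A = mass_A / M_A = 48.31 / 36.49 = 1.323924 mol
n_B = mass_B / M_B = 30.75 / 22.36 = 1.375224 mol
Limiting reagent: A (smaller), n_limiting = 1.323924 mol
mass_C = n_limiting * M_C = 1.323924 * 58.85
mass_C = 77.9129274 g, rounded to 4 dp:

77.9129 g


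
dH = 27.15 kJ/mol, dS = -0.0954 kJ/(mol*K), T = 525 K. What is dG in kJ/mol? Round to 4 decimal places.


Gibbs: dG = dH - T*dS (consistent units, dS already in kJ/(mol*K)).
T*dS = 525 * -0.0954 = -50.085
dG = 27.15 - (-50.085)
dG = 77.235 kJ/mol, rounded to 4 dp:

77.2350 kJ/mol


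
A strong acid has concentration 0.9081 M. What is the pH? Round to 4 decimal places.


A strong acid dissociates completely, so [H+] equals the given concentration.
pH = -log10([H+]) = -log10(0.9081)
pH = 0.04186632, rounded to 4 dp:

0.0419


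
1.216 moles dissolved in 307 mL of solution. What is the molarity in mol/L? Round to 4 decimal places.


Convert volume to liters: V_L = V_mL / 1000.
V_L = 307 / 1000 = 0.307 L
M = n / V_L = 1.216 / 0.307
M = 3.96091205 mol/L, rounded to 4 dp:

3.9609 mol/L


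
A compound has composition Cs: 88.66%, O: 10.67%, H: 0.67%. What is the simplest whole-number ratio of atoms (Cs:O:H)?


Assume 100 g of compound, divide each mass% by atomic mass to get moles, then normalize by the smallest to get a raw atom ratio.
Moles per 100 g: Cs: 88.66/132.905 = 0.6671, O: 10.67/15.999 = 0.6669, H: 0.67/1.008 = 0.6647
Raw ratio (divide by min = 0.6647): Cs: 1.004, O: 1.003, H: 1.0
Multiply by 1 to clear fractions: Cs: 1.004 ~= 1, O: 1.003 ~= 1, H: 1.0 ~= 1
Reduce by GCD to get the simplest whole-number ratio:

1:1:1


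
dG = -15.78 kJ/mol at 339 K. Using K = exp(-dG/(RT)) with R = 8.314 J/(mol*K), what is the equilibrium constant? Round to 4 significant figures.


dG is in kJ/mol; multiply by 1000 to match R in J/(mol*K).
RT = 8.314 * 339 = 2818.446 J/mol
exponent = -dG*1000 / (RT) = -(-15.78*1000) / 2818.446 = 5.59882999
K = exp(5.59882999)
K = 270.11019, rounded to 4 significant figures:

270.1


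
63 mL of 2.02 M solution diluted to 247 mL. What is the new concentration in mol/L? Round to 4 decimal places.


Dilution: M1*V1 = M2*V2, solve for M2.
M2 = M1*V1 / V2
M2 = 2.02 * 63 / 247
M2 = 127.26 / 247
M2 = 0.51522267 mol/L, rounded to 4 dp:

0.5152 mol/L


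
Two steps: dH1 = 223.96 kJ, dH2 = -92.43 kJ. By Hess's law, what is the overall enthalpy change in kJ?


Hess's law: enthalpy is a state function, so add the step enthalpies.
dH_total = dH1 + dH2 = 223.96 + (-92.43)
dH_total = 131.53 kJ:

131.53 kJ


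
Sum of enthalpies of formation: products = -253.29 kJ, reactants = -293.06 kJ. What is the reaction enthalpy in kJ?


dH_rxn = sum(dH_f products) - sum(dH_f reactants)
dH_rxn = -253.29 - (-293.06)
dH_rxn = 39.77 kJ:

39.77 kJ


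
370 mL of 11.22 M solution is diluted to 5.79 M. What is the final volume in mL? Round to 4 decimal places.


Dilution: M1*V1 = M2*V2, solve for V2.
V2 = M1*V1 / M2
V2 = 11.22 * 370 / 5.79
V2 = 4151.4 / 5.79
V2 = 716.99481865 mL, rounded to 4 dp:

716.9948 mL


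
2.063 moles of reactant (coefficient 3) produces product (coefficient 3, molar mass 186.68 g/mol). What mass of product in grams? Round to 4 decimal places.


Use the coefficient ratio to convert reactant moles to product moles, then multiply by the product's molar mass.
moles_P = moles_R * (coeff_P / coeff_R) = 2.063 * (3/3) = 2.063
mass_P = moles_P * M_P = 2.063 * 186.68
mass_P = 385.12084 g, rounded to 4 dp:

385.1208 g


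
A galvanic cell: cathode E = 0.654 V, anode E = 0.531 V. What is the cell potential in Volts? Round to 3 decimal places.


Standard cell potential: E_cell = E_cathode - E_anode.
E_cell = 0.654 - (0.531)
E_cell = 0.123 V, rounded to 3 dp:

0.123 V


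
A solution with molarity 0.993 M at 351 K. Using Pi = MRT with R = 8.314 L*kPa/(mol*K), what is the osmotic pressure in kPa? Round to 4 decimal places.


Osmotic pressure (van't Hoff): Pi = M*R*T.
RT = 8.314 * 351 = 2918.214
Pi = 0.993 * 2918.214
Pi = 2897.786502 kPa, rounded to 4 dp:

2897.7865 kPa


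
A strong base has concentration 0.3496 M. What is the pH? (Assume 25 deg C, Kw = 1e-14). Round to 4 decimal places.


A strong base dissociates completely, so [OH-] equals the given concentration.
pOH = -log10([OH-]) = -log10(0.3496) = 0.456429
pH = 14 - pOH = 14 - 0.456429
pH = 13.543571, rounded to 4 dp:

13.5436


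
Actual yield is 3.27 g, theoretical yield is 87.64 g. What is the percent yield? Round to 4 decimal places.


% yield = 100 * actual / theoretical
% yield = 100 * 3.27 / 87.64
% yield = 3.73117298 %, rounded to 4 dp:

3.7312 %


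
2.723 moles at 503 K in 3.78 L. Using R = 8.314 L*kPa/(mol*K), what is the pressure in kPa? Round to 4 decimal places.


PV = nRT, solve for P = nRT / V.
nRT = 2.723 * 8.314 * 503 = 11387.4281
P = 11387.4281 / 3.78
P = 3012.5471164 kPa, rounded to 4 dp:

3012.5471 kPa


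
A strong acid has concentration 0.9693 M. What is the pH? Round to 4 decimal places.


A strong acid dissociates completely, so [H+] equals the given concentration.
pH = -log10([H+]) = -log10(0.9693)
pH = 0.01354179, rounded to 4 dp:

0.0135


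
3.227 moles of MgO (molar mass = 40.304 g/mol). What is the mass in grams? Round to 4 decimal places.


mass = n * M
mass = 3.227 * 40.304
mass = 130.061008 g, rounded to 4 dp:

130.0610 g


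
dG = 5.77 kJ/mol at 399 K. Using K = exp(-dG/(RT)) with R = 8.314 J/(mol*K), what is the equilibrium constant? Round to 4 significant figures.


dG is in kJ/mol; multiply by 1000 to match R in J/(mol*K).
RT = 8.314 * 399 = 3317.286 J/mol
exponent = -dG*1000 / (RT) = -(5.77*1000) / 3317.286 = -1.73937369
K = exp(-1.73937369)
K = 0.17563037, rounded to 4 significant figures:

0.1756


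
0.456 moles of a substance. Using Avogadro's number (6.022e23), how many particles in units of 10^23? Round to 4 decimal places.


N = n * NA, then divide by 1e23 for the requested units.
N / 1e23 = n * 6.022
N / 1e23 = 0.456 * 6.022
N / 1e23 = 2.746032, rounded to 4 dp:

2.7460


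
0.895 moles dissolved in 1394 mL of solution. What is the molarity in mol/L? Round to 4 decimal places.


Convert volume to liters: V_L = V_mL / 1000.
V_L = 1394 / 1000 = 1.394 L
M = n / V_L = 0.895 / 1.394
M = 0.6420373 mol/L, rounded to 4 dp:

0.6420 mol/L


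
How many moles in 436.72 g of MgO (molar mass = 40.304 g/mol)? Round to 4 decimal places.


n = mass / M
n = 436.72 / 40.304
n = 10.83564907 mol, rounded to 4 dp:

10.8356 mol


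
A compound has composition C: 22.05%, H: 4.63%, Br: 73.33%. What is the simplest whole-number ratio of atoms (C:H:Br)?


Assume 100 g of compound, divide each mass% by atomic mass to get moles, then normalize by the smallest to get a raw atom ratio.
Moles per 100 g: C: 22.05/12.011 = 1.8358, H: 4.63/1.008 = 4.5933, Br: 73.33/79.904 = 0.9177
Raw ratio (divide by min = 0.9177): C: 2.0, H: 5.005, Br: 1.0
Multiply by 1 to clear fractions: C: 2.0 ~= 2, H: 5.005 ~= 5, Br: 1.0 ~= 1
Reduce by GCD to get the simplest whole-number ratio:

2:5:1


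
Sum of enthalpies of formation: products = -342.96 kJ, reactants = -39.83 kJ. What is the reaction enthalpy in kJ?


dH_rxn = sum(dH_f products) - sum(dH_f reactants)
dH_rxn = -342.96 - (-39.83)
dH_rxn = -303.13 kJ:

-303.13 kJ


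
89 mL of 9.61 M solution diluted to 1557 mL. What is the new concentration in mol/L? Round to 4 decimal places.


Dilution: M1*V1 = M2*V2, solve for M2.
M2 = M1*V1 / V2
M2 = 9.61 * 89 / 1557
M2 = 855.29 / 1557
M2 = 0.5493192 mol/L, rounded to 4 dp:

0.5493 mol/L


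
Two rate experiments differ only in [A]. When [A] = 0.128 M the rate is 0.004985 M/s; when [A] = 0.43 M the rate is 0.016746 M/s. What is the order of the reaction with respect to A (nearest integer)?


Rate is proportional to [A]^n, so rate2/rate1 = ([A]2/[A]1)^n. Take logs to solve for n.
rate2/rate1 = 0.016746 / 0.004985 = 3.3593
[A]2/[A]1 = 0.43 / 0.128 = 3.3594
n = ln(3.3593) / ln(3.3594) = 1.0
Nearest integer order:

1


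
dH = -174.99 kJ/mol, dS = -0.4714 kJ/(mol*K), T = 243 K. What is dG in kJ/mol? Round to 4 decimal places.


Gibbs: dG = dH - T*dS (consistent units, dS already in kJ/(mol*K)).
T*dS = 243 * -0.4714 = -114.5502
dG = -174.99 - (-114.5502)
dG = -60.4398 kJ/mol, rounded to 4 dp:

-60.4398 kJ/mol


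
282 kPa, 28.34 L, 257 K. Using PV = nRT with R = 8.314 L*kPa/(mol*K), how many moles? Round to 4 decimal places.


PV = nRT, solve for n = PV / (RT).
PV = 282 * 28.34 = 7991.88
RT = 8.314 * 257 = 2136.698
n = 7991.88 / 2136.698
n = 3.7402946 mol, rounded to 4 dp:

3.7403 mol


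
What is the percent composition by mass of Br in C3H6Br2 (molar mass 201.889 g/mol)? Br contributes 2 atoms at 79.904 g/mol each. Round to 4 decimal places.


pct = 100 * (n_elem * M_elem) / M_total
mass_contribution = 2 * 79.904 = 159.808 g/mol
pct = 100 * 159.808 / 201.889
pct = 79.1563681 %, rounded to 4 dp:

79.1564 %


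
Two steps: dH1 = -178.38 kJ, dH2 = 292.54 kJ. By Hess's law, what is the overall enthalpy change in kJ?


Hess's law: enthalpy is a state function, so add the step enthalpies.
dH_total = dH1 + dH2 = -178.38 + (292.54)
dH_total = 114.16 kJ:

114.16 kJ


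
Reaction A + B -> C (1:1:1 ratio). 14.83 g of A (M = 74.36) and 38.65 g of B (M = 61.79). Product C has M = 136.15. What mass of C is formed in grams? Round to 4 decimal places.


Find moles of each reactant; the smaller value is the limiting reagent in a 1:1:1 reaction, so moles_C equals moles of the limiter.
n_A = mass_A / M_A = 14.83 / 74.36 = 0.199435 mol
n_B = mass_B / M_B = 38.65 / 61.79 = 0.625506 mol
Limiting reagent: A (smaller), n_limiting = 0.199435 mol
mass_C = n_limiting * M_C = 0.199435 * 136.15
mass_C = 27.15307525 g, rounded to 4 dp:

27.1531 g


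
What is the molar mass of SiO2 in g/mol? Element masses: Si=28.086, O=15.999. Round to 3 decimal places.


M = sum(count * atomic_mass) over atoms.
M = 1*28.086 + 2*15.999
M = 28.086 + 31.998
M = 60.084 g/mol, rounded to 3 dp:

60.084 g/mol


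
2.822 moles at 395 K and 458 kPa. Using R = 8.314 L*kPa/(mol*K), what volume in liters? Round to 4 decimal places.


PV = nRT, solve for V = nRT / P.
nRT = 2.822 * 8.314 * 395 = 9267.5327
V = 9267.5327 / 458
V = 20.23478755 L, rounded to 4 dp:

20.2348 L


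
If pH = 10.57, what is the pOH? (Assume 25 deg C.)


At 25 deg C, pH + pOH = 14.
pOH = 14 - pH = 14 - 10.57
pOH = 3.43:

3.43


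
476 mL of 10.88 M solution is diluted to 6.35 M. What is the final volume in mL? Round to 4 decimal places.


Dilution: M1*V1 = M2*V2, solve for V2.
V2 = M1*V1 / M2
V2 = 10.88 * 476 / 6.35
V2 = 5178.88 / 6.35
V2 = 815.57165354 mL, rounded to 4 dp:

815.5717 mL


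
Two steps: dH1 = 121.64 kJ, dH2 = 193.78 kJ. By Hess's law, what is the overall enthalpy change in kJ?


Hess's law: enthalpy is a state function, so add the step enthalpies.
dH_total = dH1 + dH2 = 121.64 + (193.78)
dH_total = 315.42 kJ:

315.42 kJ


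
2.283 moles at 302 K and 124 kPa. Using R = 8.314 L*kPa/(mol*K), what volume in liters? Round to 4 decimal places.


PV = nRT, solve for V = nRT / P.
nRT = 2.283 * 8.314 * 302 = 5732.2203
V = 5732.2203 / 124
V = 46.22758306 L, rounded to 4 dp:

46.2276 L


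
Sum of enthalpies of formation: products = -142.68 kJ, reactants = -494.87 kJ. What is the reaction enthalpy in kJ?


dH_rxn = sum(dH_f products) - sum(dH_f reactants)
dH_rxn = -142.68 - (-494.87)
dH_rxn = 352.19 kJ:

352.19 kJ


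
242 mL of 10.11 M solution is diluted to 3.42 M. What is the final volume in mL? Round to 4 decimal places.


Dilution: M1*V1 = M2*V2, solve for V2.
V2 = M1*V1 / M2
V2 = 10.11 * 242 / 3.42
V2 = 2446.62 / 3.42
V2 = 715.38596491 mL, rounded to 4 dp:

715.3860 mL


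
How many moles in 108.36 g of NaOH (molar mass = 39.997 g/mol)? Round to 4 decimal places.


n = mass / M
n = 108.36 / 39.997
n = 2.70920319 mol, rounded to 4 dp:

2.7092 mol


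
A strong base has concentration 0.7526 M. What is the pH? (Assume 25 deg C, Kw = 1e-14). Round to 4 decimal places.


A strong base dissociates completely, so [OH-] equals the given concentration.
pOH = -log10([OH-]) = -log10(0.7526) = 0.123436
pH = 14 - pOH = 14 - 0.123436
pH = 13.876564, rounded to 4 dp:

13.8766


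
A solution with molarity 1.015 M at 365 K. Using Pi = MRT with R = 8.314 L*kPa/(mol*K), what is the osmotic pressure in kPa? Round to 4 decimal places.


Osmotic pressure (van't Hoff): Pi = M*R*T.
RT = 8.314 * 365 = 3034.61
Pi = 1.015 * 3034.61
Pi = 3080.12915 kPa, rounded to 4 dp:

3080.1292 kPa


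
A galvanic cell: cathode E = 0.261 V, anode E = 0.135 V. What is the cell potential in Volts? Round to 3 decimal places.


Standard cell potential: E_cell = E_cathode - E_anode.
E_cell = 0.261 - (0.135)
E_cell = 0.126 V, rounded to 3 dp:

0.126 V


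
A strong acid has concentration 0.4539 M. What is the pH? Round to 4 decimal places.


A strong acid dissociates completely, so [H+] equals the given concentration.
pH = -log10([H+]) = -log10(0.4539)
pH = 0.34303982, rounded to 4 dp:

0.3430


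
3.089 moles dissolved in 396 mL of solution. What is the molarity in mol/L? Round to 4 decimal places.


Convert volume to liters: V_L = V_mL / 1000.
V_L = 396 / 1000 = 0.396 L
M = n / V_L = 3.089 / 0.396
M = 7.80050505 mol/L, rounded to 4 dp:

7.8005 mol/L


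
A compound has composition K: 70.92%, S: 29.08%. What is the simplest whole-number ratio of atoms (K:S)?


Assume 100 g of compound, divide each mass% by atomic mass to get moles, then normalize by the smallest to get a raw atom ratio.
Moles per 100 g: K: 70.92/39.098 = 1.8139, S: 29.08/32.065 = 0.9069
Raw ratio (divide by min = 0.9069): K: 2.0, S: 1.0
Multiply by 1 to clear fractions: K: 2.0 ~= 2, S: 1.0 ~= 1
Reduce by GCD to get the simplest whole-number ratio:

2:1


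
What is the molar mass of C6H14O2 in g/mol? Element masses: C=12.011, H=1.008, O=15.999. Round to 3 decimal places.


M = sum(count * atomic_mass) over atoms.
M = 6*12.011 + 14*1.008 + 2*15.999
M = 72.066 + 14.112 + 31.998
M = 118.176 g/mol, rounded to 3 dp:

118.176 g/mol


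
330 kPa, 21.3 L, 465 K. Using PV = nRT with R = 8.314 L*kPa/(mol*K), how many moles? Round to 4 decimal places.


PV = nRT, solve for n = PV / (RT).
PV = 330 * 21.3 = 7029.0
RT = 8.314 * 465 = 3866.01
n = 7029.0 / 3866.01
n = 1.8181536 mol, rounded to 4 dp:

1.8182 mol


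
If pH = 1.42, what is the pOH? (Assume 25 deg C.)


At 25 deg C, pH + pOH = 14.
pOH = 14 - pH = 14 - 1.42
pOH = 12.58:

12.58


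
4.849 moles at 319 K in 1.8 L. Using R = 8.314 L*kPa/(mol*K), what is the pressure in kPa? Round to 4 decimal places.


PV = nRT, solve for P = nRT / V.
nRT = 4.849 * 8.314 * 319 = 12860.3529
P = 12860.3529 / 1.8
P = 7144.6405 kPa, rounded to 4 dp:

7144.6405 kPa


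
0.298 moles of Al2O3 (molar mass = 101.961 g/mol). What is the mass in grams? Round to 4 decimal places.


mass = n * M
mass = 0.298 * 101.961
mass = 30.384378 g, rounded to 4 dp:

30.3844 g


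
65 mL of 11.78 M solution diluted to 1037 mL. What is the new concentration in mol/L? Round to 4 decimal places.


Dilution: M1*V1 = M2*V2, solve for M2.
M2 = M1*V1 / V2
M2 = 11.78 * 65 / 1037
M2 = 765.7 / 1037
M2 = 0.73837994 mol/L, rounded to 4 dp:

0.7384 mol/L


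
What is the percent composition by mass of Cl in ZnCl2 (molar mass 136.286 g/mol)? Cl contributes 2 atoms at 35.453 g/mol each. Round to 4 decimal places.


pct = 100 * (n_elem * M_elem) / M_total
mass_contribution = 2 * 35.453 = 70.906 g/mol
pct = 100 * 70.906 / 136.286
pct = 52.02735424 %, rounded to 4 dp:

52.0274 %


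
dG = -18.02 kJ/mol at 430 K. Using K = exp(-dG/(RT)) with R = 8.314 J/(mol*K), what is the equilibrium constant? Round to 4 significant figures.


dG is in kJ/mol; multiply by 1000 to match R in J/(mol*K).
RT = 8.314 * 430 = 3575.02 J/mol
exponent = -dG*1000 / (RT) = -(-18.02*1000) / 3575.02 = 5.04053124
K = exp(5.04053124)
K = 154.5521, rounded to 4 significant figures:

154.6


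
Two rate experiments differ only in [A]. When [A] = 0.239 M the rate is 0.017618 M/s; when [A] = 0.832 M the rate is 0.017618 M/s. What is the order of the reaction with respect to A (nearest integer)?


Rate is proportional to [A]^n, so rate2/rate1 = ([A]2/[A]1)^n. Take logs to solve for n.
rate2/rate1 = 0.017618 / 0.017618 = 1.0
[A]2/[A]1 = 0.832 / 0.239 = 3.4812
n = ln(1.0) / ln(3.4812) = 0.0
Nearest integer order:

0


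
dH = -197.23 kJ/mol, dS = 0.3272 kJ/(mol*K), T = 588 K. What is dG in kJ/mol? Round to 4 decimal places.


Gibbs: dG = dH - T*dS (consistent units, dS already in kJ/(mol*K)).
T*dS = 588 * 0.3272 = 192.3936
dG = -197.23 - (192.3936)
dG = -389.6236 kJ/mol, rounded to 4 dp:

-389.6236 kJ/mol


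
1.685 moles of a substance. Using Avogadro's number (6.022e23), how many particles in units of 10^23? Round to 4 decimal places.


N = n * NA, then divide by 1e23 for the requested units.
N / 1e23 = n * 6.022
N / 1e23 = 1.685 * 6.022
N / 1e23 = 10.14707, rounded to 4 dp:

10.1471


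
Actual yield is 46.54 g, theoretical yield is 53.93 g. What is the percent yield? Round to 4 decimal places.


% yield = 100 * actual / theoretical
% yield = 100 * 46.54 / 53.93
% yield = 86.29705173 %, rounded to 4 dp:

86.2971 %


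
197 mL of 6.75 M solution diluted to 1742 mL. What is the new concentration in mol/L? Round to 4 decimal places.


Dilution: M1*V1 = M2*V2, solve for M2.
M2 = M1*V1 / V2
M2 = 6.75 * 197 / 1742
M2 = 1329.75 / 1742
M2 = 0.76334673 mol/L, rounded to 4 dp:

0.7633 mol/L


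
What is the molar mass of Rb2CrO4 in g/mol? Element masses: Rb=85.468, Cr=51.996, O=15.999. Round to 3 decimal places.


M = sum(count * atomic_mass) over atoms.
M = 2*85.468 + 1*51.996 + 4*15.999
M = 170.936 + 51.996 + 63.996
M = 286.928 g/mol, rounded to 3 dp:

286.928 g/mol


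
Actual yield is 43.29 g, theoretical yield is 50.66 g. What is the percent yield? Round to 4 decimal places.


% yield = 100 * actual / theoretical
% yield = 100 * 43.29 / 50.66
% yield = 85.45203316 %, rounded to 4 dp:

85.4520 %


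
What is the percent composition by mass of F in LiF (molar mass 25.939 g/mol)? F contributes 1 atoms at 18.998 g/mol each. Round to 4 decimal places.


pct = 100 * (n_elem * M_elem) / M_total
mass_contribution = 1 * 18.998 = 18.998 g/mol
pct = 100 * 18.998 / 25.939
pct = 73.24106558 %, rounded to 4 dp:

73.2411 %


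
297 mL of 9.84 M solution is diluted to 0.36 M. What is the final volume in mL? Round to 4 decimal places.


Dilution: M1*V1 = M2*V2, solve for V2.
V2 = M1*V1 / M2
V2 = 9.84 * 297 / 0.36
V2 = 2922.48 / 0.36
V2 = 8118.0 mL, rounded to 4 dp:

8118.0000 mL


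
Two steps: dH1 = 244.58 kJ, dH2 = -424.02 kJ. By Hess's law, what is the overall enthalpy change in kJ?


Hess's law: enthalpy is a state function, so add the step enthalpies.
dH_total = dH1 + dH2 = 244.58 + (-424.02)
dH_total = -179.44 kJ:

-179.44 kJ


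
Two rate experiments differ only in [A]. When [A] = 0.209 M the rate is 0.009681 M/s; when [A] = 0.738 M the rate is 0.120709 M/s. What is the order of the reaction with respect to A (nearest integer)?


Rate is proportional to [A]^n, so rate2/rate1 = ([A]2/[A]1)^n. Take logs to solve for n.
rate2/rate1 = 0.120709 / 0.009681 = 12.4686
[A]2/[A]1 = 0.738 / 0.209 = 3.5311
n = ln(12.4686) / ln(3.5311) = 2.0
Nearest integer order:

2


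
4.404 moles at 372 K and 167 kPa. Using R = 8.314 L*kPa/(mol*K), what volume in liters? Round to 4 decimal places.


PV = nRT, solve for V = nRT / P.
nRT = 4.404 * 8.314 * 372 = 13620.7264
V = 13620.7264 / 167
V = 81.56123593 L, rounded to 4 dp:

81.5612 L


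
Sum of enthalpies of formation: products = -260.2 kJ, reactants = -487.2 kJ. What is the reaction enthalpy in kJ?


dH_rxn = sum(dH_f products) - sum(dH_f reactants)
dH_rxn = -260.2 - (-487.2)
dH_rxn = 227.0 kJ:

227.00 kJ


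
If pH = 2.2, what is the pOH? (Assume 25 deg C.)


At 25 deg C, pH + pOH = 14.
pOH = 14 - pH = 14 - 2.2
pOH = 11.8:

11.80


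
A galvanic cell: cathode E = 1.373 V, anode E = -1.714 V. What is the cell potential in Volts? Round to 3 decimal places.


Standard cell potential: E_cell = E_cathode - E_anode.
E_cell = 1.373 - (-1.714)
E_cell = 3.087 V, rounded to 3 dp:

3.087 V


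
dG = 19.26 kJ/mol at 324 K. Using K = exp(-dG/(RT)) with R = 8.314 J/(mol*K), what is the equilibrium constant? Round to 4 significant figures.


dG is in kJ/mol; multiply by 1000 to match R in J/(mol*K).
RT = 8.314 * 324 = 2693.736 J/mol
exponent = -dG*1000 / (RT) = -(19.26*1000) / 2693.736 = -7.14992115
K = exp(-7.14992115)
K = 0.00078492597, rounded to 4 significant figures:

0.0007849


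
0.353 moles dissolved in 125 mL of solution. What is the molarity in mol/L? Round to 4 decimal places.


Convert volume to liters: V_L = V_mL / 1000.
V_L = 125 / 1000 = 0.125 L
M = n / V_L = 0.353 / 0.125
M = 2.824 mol/L, rounded to 4 dp:

2.8240 mol/L


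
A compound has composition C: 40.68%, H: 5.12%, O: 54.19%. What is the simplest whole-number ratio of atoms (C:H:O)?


Assume 100 g of compound, divide each mass% by atomic mass to get moles, then normalize by the smallest to get a raw atom ratio.
Moles per 100 g: C: 40.68/12.011 = 3.3869, H: 5.12/1.008 = 5.0794, O: 54.19/15.999 = 3.3871
Raw ratio (divide by min = 3.3869): C: 1.0, H: 1.5, O: 1.0
Multiply by 2 to clear fractions: C: 2.0 ~= 2, H: 2.999 ~= 3, O: 2.0 ~= 2
Reduce by GCD to get the simplest whole-number ratio:

2:3:2


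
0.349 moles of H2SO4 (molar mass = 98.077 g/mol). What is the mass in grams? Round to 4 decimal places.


mass = n * M
mass = 0.349 * 98.077
mass = 34.228873 g, rounded to 4 dp:

34.2289 g


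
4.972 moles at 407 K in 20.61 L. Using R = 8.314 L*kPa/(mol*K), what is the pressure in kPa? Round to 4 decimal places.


PV = nRT, solve for P = nRT / V.
nRT = 4.972 * 8.314 * 407 = 16824.2437
P = 16824.2437 / 20.61
P = 816.31459 kPa, rounded to 4 dp:

816.3146 kPa


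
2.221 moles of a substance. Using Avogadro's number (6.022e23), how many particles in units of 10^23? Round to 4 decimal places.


N = n * NA, then divide by 1e23 for the requested units.
N / 1e23 = n * 6.022
N / 1e23 = 2.221 * 6.022
N / 1e23 = 13.374862, rounded to 4 dp:

13.3749


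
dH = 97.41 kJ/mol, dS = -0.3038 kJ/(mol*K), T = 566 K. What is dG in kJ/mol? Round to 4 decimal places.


Gibbs: dG = dH - T*dS (consistent units, dS already in kJ/(mol*K)).
T*dS = 566 * -0.3038 = -171.9508
dG = 97.41 - (-171.9508)
dG = 269.3608 kJ/mol, rounded to 4 dp:

269.3608 kJ/mol


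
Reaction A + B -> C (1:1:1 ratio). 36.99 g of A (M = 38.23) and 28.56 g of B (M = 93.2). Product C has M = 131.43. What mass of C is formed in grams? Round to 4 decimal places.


Find moles of each reactant; the smaller value is the limiting reagent in a 1:1:1 reaction, so moles_C equals moles of the limiter.
n_A = mass_A / M_A = 36.99 / 38.23 = 0.967565 mol
n_B = mass_B / M_B = 28.56 / 93.2 = 0.306438 mol
Limiting reagent: B (smaller), n_limiting = 0.306438 mol
mass_C = n_limiting * M_C = 0.306438 * 131.43
mass_C = 40.27514634 g, rounded to 4 dp:

40.2751 g


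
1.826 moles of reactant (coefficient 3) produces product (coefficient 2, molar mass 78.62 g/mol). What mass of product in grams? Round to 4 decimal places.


Use the coefficient ratio to convert reactant moles to product moles, then multiply by the product's molar mass.
moles_P = moles_R * (coeff_P / coeff_R) = 1.826 * (2/3) = 1.217333
mass_P = moles_P * M_P = 1.217333 * 78.62
mass_P = 95.70672046 g, rounded to 4 dp:

95.7067 g


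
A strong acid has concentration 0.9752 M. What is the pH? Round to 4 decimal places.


A strong acid dissociates completely, so [H+] equals the given concentration.
pH = -log10([H+]) = -log10(0.9752)
pH = 0.01090631, rounded to 4 dp:

0.0109


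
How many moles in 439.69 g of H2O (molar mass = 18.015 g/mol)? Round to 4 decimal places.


n = mass / M
n = 439.69 / 18.015
n = 24.40688315 mol, rounded to 4 dp:

24.4069 mol


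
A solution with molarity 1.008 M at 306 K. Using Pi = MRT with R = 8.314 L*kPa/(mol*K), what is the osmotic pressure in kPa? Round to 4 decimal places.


Osmotic pressure (van't Hoff): Pi = M*R*T.
RT = 8.314 * 306 = 2544.084
Pi = 1.008 * 2544.084
Pi = 2564.436672 kPa, rounded to 4 dp:

2564.4367 kPa
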